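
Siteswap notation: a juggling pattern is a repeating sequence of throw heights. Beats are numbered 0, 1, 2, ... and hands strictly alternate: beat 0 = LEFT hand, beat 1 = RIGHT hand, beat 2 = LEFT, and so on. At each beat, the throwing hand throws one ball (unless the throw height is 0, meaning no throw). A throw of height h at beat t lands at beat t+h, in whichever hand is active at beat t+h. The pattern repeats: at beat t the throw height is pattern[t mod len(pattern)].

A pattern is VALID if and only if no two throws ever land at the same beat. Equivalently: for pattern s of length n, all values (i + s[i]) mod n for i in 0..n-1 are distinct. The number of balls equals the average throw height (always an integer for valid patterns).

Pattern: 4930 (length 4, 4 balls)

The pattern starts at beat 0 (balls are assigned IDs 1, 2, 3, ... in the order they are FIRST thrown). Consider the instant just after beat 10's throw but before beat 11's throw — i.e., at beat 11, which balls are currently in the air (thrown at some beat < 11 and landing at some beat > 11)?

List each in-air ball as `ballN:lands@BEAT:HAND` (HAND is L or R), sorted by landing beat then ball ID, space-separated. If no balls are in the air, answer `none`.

Answer: ball1:lands@12:L ball2:lands@13:R ball3:lands@14:L ball4:lands@18:L

Derivation:
Beat 0 (L): throw ball1 h=4 -> lands@4:L; in-air after throw: [b1@4:L]
Beat 1 (R): throw ball2 h=9 -> lands@10:L; in-air after throw: [b1@4:L b2@10:L]
Beat 2 (L): throw ball3 h=3 -> lands@5:R; in-air after throw: [b1@4:L b3@5:R b2@10:L]
Beat 4 (L): throw ball1 h=4 -> lands@8:L; in-air after throw: [b3@5:R b1@8:L b2@10:L]
Beat 5 (R): throw ball3 h=9 -> lands@14:L; in-air after throw: [b1@8:L b2@10:L b3@14:L]
Beat 6 (L): throw ball4 h=3 -> lands@9:R; in-air after throw: [b1@8:L b4@9:R b2@10:L b3@14:L]
Beat 8 (L): throw ball1 h=4 -> lands@12:L; in-air after throw: [b4@9:R b2@10:L b1@12:L b3@14:L]
Beat 9 (R): throw ball4 h=9 -> lands@18:L; in-air after throw: [b2@10:L b1@12:L b3@14:L b4@18:L]
Beat 10 (L): throw ball2 h=3 -> lands@13:R; in-air after throw: [b1@12:L b2@13:R b3@14:L b4@18:L]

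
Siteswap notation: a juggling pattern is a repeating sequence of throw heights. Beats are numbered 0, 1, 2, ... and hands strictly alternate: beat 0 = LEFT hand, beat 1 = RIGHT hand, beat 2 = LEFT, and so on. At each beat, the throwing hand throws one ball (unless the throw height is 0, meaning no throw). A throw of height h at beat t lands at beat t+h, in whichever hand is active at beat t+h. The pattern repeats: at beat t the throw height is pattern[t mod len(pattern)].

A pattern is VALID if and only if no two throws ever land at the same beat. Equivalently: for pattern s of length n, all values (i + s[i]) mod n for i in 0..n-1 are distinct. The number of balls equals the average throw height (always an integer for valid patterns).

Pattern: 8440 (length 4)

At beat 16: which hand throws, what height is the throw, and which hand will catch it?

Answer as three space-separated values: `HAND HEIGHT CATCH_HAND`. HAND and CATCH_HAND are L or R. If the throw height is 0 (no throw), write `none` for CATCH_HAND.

Beat 16: 16 mod 2 = 0, so hand = L
Throw height = pattern[16 mod 4] = pattern[0] = 8
Lands at beat 16+8=24, 24 mod 2 = 0, so catch hand = L

Answer: L 8 L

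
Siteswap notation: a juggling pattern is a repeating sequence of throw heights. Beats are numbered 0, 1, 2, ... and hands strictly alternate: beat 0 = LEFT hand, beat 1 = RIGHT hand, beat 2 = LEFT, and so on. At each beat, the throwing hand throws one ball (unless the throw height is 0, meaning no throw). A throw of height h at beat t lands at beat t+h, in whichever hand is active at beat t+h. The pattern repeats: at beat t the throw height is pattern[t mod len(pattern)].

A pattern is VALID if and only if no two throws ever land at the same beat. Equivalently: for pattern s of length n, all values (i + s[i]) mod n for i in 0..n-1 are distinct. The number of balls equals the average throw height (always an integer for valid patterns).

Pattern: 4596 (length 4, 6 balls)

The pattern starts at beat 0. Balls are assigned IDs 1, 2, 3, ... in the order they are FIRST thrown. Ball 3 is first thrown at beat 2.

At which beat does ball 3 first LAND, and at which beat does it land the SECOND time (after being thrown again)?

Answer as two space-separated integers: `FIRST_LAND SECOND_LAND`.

Beat 0 (L): throw ball1 h=4 -> lands@4:L; in-air after throw: [b1@4:L]
Beat 1 (R): throw ball2 h=5 -> lands@6:L; in-air after throw: [b1@4:L b2@6:L]
Beat 2 (L): throw ball3 h=9 -> lands@11:R; in-air after throw: [b1@4:L b2@6:L b3@11:R]
Beat 3 (R): throw ball4 h=6 -> lands@9:R; in-air after throw: [b1@4:L b2@6:L b4@9:R b3@11:R]
Beat 4 (L): throw ball1 h=4 -> lands@8:L; in-air after throw: [b2@6:L b1@8:L b4@9:R b3@11:R]
Beat 5 (R): throw ball5 h=5 -> lands@10:L; in-air after throw: [b2@6:L b1@8:L b4@9:R b5@10:L b3@11:R]
Beat 6 (L): throw ball2 h=9 -> lands@15:R; in-air after throw: [b1@8:L b4@9:R b5@10:L b3@11:R b2@15:R]
Beat 7 (R): throw ball6 h=6 -> lands@13:R; in-air after throw: [b1@8:L b4@9:R b5@10:L b3@11:R b6@13:R b2@15:R]
Beat 8 (L): throw ball1 h=4 -> lands@12:L; in-air after throw: [b4@9:R b5@10:L b3@11:R b1@12:L b6@13:R b2@15:R]
Beat 9 (R): throw ball4 h=5 -> lands@14:L; in-air after throw: [b5@10:L b3@11:R b1@12:L b6@13:R b4@14:L b2@15:R]
Beat 10 (L): throw ball5 h=9 -> lands@19:R; in-air after throw: [b3@11:R b1@12:L b6@13:R b4@14:L b2@15:R b5@19:R]
Beat 11 (R): throw ball3 h=6 -> lands@17:R; in-air after throw: [b1@12:L b6@13:R b4@14:L b2@15:R b3@17:R b5@19:R]
Beat 12 (L): throw ball1 h=4 -> lands@16:L; in-air after throw: [b6@13:R b4@14:L b2@15:R b1@16:L b3@17:R b5@19:R]
Ball 3: thrown@2 h=9 -> first land @11; rethrown@11 h=6 -> second land @17

Answer: 11 17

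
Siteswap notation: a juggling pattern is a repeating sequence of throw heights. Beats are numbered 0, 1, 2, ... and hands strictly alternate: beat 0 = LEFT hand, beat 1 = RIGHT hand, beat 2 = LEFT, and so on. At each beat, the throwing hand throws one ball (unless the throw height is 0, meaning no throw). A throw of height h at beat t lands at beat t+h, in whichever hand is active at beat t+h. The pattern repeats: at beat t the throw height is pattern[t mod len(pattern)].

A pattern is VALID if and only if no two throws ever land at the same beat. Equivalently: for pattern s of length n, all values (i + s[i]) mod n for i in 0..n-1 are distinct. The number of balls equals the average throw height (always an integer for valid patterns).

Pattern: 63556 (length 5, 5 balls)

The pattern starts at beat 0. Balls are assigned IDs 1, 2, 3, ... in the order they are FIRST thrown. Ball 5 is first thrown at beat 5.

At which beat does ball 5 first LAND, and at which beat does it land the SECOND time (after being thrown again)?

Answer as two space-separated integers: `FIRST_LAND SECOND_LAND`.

Beat 0 (L): throw ball1 h=6 -> lands@6:L; in-air after throw: [b1@6:L]
Beat 1 (R): throw ball2 h=3 -> lands@4:L; in-air after throw: [b2@4:L b1@6:L]
Beat 2 (L): throw ball3 h=5 -> lands@7:R; in-air after throw: [b2@4:L b1@6:L b3@7:R]
Beat 3 (R): throw ball4 h=5 -> lands@8:L; in-air after throw: [b2@4:L b1@6:L b3@7:R b4@8:L]
Beat 4 (L): throw ball2 h=6 -> lands@10:L; in-air after throw: [b1@6:L b3@7:R b4@8:L b2@10:L]
Beat 5 (R): throw ball5 h=6 -> lands@11:R; in-air after throw: [b1@6:L b3@7:R b4@8:L b2@10:L b5@11:R]
Beat 6 (L): throw ball1 h=3 -> lands@9:R; in-air after throw: [b3@7:R b4@8:L b1@9:R b2@10:L b5@11:R]
Beat 7 (R): throw ball3 h=5 -> lands@12:L; in-air after throw: [b4@8:L b1@9:R b2@10:L b5@11:R b3@12:L]
Beat 8 (L): throw ball4 h=5 -> lands@13:R; in-air after throw: [b1@9:R b2@10:L b5@11:R b3@12:L b4@13:R]
Beat 9 (R): throw ball1 h=6 -> lands@15:R; in-air after throw: [b2@10:L b5@11:R b3@12:L b4@13:R b1@15:R]
Beat 10 (L): throw ball2 h=6 -> lands@16:L; in-air after throw: [b5@11:R b3@12:L b4@13:R b1@15:R b2@16:L]
Beat 11 (R): throw ball5 h=3 -> lands@14:L; in-air after throw: [b3@12:L b4@13:R b5@14:L b1@15:R b2@16:L]
Beat 12 (L): throw ball3 h=5 -> lands@17:R; in-air after throw: [b4@13:R b5@14:L b1@15:R b2@16:L b3@17:R]
Beat 13 (R): throw ball4 h=5 -> lands@18:L; in-air after throw: [b5@14:L b1@15:R b2@16:L b3@17:R b4@18:L]
Beat 14 (L): throw ball5 h=6 -> lands@20:L; in-air after throw: [b1@15:R b2@16:L b3@17:R b4@18:L b5@20:L]
Ball 5: thrown@5 h=6 -> first land @11; rethrown@11 h=3 -> second land @14

Answer: 11 14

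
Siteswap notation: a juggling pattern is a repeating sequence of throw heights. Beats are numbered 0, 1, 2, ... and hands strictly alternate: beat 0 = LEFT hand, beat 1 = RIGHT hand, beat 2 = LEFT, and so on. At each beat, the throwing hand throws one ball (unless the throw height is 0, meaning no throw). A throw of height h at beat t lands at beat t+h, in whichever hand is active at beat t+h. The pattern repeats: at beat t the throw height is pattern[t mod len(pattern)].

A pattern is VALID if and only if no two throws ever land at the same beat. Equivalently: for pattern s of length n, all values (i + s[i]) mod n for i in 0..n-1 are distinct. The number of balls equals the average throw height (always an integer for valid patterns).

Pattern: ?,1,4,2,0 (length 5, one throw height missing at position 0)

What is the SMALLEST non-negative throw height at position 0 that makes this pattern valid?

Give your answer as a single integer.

Answer: 3

Derivation:
i=0: s[i]=? (unknown)
i=1: (1 + 1) mod 5 = 2
i=2: (2 + 4) mod 5 = 1
i=3: (3 + 2) mod 5 = 0
i=4: (4 + 0) mod 5 = 4
Known residues: [0, 1, 2, 4]; need a permutation of 0..4, so missing residue r = 3
Need (0 + s) mod 5 = 3; smallest s = (3 - 0) mod 5 = 3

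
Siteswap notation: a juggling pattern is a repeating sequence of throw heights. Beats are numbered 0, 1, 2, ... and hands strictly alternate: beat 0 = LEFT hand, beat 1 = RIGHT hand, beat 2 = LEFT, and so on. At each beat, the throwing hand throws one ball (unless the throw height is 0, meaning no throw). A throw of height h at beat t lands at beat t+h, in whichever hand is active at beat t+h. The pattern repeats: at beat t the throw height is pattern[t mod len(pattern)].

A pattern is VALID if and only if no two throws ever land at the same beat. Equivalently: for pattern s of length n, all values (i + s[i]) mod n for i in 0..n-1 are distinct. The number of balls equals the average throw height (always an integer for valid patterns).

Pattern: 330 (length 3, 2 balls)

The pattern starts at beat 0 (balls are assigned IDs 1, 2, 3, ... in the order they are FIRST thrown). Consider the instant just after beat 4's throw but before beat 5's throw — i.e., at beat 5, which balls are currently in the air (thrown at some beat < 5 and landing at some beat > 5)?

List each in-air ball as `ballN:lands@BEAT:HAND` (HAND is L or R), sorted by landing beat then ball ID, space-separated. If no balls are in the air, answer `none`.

Beat 0 (L): throw ball1 h=3 -> lands@3:R; in-air after throw: [b1@3:R]
Beat 1 (R): throw ball2 h=3 -> lands@4:L; in-air after throw: [b1@3:R b2@4:L]
Beat 3 (R): throw ball1 h=3 -> lands@6:L; in-air after throw: [b2@4:L b1@6:L]
Beat 4 (L): throw ball2 h=3 -> lands@7:R; in-air after throw: [b1@6:L b2@7:R]

Answer: ball1:lands@6:L ball2:lands@7:R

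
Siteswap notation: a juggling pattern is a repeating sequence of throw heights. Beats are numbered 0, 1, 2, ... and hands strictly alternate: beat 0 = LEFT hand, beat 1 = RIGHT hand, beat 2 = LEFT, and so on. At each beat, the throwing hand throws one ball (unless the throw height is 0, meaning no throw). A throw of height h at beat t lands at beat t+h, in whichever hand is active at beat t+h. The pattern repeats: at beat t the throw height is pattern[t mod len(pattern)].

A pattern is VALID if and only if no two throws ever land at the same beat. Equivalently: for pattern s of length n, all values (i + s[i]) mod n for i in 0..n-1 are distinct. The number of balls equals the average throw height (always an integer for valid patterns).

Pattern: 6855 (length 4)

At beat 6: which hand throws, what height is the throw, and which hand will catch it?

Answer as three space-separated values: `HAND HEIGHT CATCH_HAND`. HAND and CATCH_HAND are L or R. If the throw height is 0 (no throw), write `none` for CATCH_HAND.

Beat 6: 6 mod 2 = 0, so hand = L
Throw height = pattern[6 mod 4] = pattern[2] = 5
Lands at beat 6+5=11, 11 mod 2 = 1, so catch hand = R

Answer: L 5 R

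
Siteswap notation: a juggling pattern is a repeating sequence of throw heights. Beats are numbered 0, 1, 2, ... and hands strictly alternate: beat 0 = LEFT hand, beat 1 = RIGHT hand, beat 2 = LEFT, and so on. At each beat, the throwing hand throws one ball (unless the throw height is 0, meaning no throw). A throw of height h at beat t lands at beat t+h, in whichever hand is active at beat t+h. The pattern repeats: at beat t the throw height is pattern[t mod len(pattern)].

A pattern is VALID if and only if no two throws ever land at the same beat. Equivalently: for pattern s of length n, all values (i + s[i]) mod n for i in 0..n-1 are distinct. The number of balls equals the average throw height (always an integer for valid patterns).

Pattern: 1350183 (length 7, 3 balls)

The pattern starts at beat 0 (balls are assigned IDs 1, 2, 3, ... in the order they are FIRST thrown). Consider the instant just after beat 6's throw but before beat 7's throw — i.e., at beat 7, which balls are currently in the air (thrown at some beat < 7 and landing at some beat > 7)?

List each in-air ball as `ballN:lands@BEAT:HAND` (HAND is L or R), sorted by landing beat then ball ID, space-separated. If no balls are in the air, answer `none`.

Beat 0 (L): throw ball1 h=1 -> lands@1:R; in-air after throw: [b1@1:R]
Beat 1 (R): throw ball1 h=3 -> lands@4:L; in-air after throw: [b1@4:L]
Beat 2 (L): throw ball2 h=5 -> lands@7:R; in-air after throw: [b1@4:L b2@7:R]
Beat 4 (L): throw ball1 h=1 -> lands@5:R; in-air after throw: [b1@5:R b2@7:R]
Beat 5 (R): throw ball1 h=8 -> lands@13:R; in-air after throw: [b2@7:R b1@13:R]
Beat 6 (L): throw ball3 h=3 -> lands@9:R; in-air after throw: [b2@7:R b3@9:R b1@13:R]
Beat 7 (R): throw ball2 h=1 -> lands@8:L; in-air after throw: [b2@8:L b3@9:R b1@13:R]

Answer: ball3:lands@9:R ball1:lands@13:R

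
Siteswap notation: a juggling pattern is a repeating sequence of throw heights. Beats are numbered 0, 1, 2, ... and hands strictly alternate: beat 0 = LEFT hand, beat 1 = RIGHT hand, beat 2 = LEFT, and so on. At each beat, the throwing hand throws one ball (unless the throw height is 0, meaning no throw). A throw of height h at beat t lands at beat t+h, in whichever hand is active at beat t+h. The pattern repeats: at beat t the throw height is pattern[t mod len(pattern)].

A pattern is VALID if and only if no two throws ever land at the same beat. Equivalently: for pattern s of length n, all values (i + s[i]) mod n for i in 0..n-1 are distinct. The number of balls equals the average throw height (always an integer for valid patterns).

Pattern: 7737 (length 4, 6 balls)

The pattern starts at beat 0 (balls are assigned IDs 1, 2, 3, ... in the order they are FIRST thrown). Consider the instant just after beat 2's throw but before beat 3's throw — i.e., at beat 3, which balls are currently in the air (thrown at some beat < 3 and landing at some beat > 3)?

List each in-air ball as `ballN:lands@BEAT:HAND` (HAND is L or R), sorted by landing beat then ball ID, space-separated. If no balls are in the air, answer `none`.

Answer: ball3:lands@5:R ball1:lands@7:R ball2:lands@8:L

Derivation:
Beat 0 (L): throw ball1 h=7 -> lands@7:R; in-air after throw: [b1@7:R]
Beat 1 (R): throw ball2 h=7 -> lands@8:L; in-air after throw: [b1@7:R b2@8:L]
Beat 2 (L): throw ball3 h=3 -> lands@5:R; in-air after throw: [b3@5:R b1@7:R b2@8:L]
Beat 3 (R): throw ball4 h=7 -> lands@10:L; in-air after throw: [b3@5:R b1@7:R b2@8:L b4@10:L]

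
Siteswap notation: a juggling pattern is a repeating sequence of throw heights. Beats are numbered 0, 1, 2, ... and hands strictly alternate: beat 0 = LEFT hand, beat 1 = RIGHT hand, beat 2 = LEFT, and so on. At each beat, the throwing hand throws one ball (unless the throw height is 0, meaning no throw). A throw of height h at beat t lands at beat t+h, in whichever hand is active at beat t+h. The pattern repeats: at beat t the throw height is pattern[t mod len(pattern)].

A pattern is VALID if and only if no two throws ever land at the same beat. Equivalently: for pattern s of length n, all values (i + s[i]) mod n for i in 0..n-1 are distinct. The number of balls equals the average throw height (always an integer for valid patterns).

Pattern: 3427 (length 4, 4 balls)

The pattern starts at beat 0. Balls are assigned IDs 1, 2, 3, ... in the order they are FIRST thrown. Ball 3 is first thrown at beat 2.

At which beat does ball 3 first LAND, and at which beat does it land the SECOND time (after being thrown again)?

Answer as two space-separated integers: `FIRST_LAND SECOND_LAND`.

Beat 0 (L): throw ball1 h=3 -> lands@3:R; in-air after throw: [b1@3:R]
Beat 1 (R): throw ball2 h=4 -> lands@5:R; in-air after throw: [b1@3:R b2@5:R]
Beat 2 (L): throw ball3 h=2 -> lands@4:L; in-air after throw: [b1@3:R b3@4:L b2@5:R]
Beat 3 (R): throw ball1 h=7 -> lands@10:L; in-air after throw: [b3@4:L b2@5:R b1@10:L]
Beat 4 (L): throw ball3 h=3 -> lands@7:R; in-air after throw: [b2@5:R b3@7:R b1@10:L]
Beat 5 (R): throw ball2 h=4 -> lands@9:R; in-air after throw: [b3@7:R b2@9:R b1@10:L]
Beat 6 (L): throw ball4 h=2 -> lands@8:L; in-air after throw: [b3@7:R b4@8:L b2@9:R b1@10:L]
Beat 7 (R): throw ball3 h=7 -> lands@14:L; in-air after throw: [b4@8:L b2@9:R b1@10:L b3@14:L]
Ball 3: thrown@2 h=2 -> first land @4; rethrown@4 h=3 -> second land @7

Answer: 4 7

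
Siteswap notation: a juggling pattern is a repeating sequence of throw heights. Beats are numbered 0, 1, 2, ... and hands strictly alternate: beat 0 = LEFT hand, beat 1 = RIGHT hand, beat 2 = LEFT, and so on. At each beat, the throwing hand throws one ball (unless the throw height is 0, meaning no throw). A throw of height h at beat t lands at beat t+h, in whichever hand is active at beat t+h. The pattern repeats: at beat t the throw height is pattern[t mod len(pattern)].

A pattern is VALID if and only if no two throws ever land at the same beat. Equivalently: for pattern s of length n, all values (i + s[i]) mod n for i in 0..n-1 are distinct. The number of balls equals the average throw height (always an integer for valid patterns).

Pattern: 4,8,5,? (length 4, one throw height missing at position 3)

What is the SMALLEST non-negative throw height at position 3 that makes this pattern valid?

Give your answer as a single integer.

i=0: (0 + 4) mod 4 = 0
i=1: (1 + 8) mod 4 = 1
i=2: (2 + 5) mod 4 = 3
i=3: s[i]=? (unknown)
Known residues: [0, 1, 3]; need a permutation of 0..3, so missing residue r = 2
Need (3 + s) mod 4 = 2; smallest s = (2 - 3) mod 4 = 3

Answer: 3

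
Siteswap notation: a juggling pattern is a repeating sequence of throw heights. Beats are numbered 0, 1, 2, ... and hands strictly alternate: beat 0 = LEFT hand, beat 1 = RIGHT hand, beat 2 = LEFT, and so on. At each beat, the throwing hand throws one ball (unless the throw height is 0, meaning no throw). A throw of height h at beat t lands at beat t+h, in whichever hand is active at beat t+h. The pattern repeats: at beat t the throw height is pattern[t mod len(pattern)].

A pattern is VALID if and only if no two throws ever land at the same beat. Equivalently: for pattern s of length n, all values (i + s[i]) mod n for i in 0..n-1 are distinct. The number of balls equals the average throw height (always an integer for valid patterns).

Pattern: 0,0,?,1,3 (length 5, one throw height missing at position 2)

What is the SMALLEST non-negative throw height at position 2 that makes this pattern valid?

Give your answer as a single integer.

Answer: 1

Derivation:
i=0: (0 + 0) mod 5 = 0
i=1: (1 + 0) mod 5 = 1
i=2: s[i]=? (unknown)
i=3: (3 + 1) mod 5 = 4
i=4: (4 + 3) mod 5 = 2
Known residues: [0, 1, 2, 4]; need a permutation of 0..4, so missing residue r = 3
Need (2 + s) mod 5 = 3; smallest s = (3 - 2) mod 5 = 1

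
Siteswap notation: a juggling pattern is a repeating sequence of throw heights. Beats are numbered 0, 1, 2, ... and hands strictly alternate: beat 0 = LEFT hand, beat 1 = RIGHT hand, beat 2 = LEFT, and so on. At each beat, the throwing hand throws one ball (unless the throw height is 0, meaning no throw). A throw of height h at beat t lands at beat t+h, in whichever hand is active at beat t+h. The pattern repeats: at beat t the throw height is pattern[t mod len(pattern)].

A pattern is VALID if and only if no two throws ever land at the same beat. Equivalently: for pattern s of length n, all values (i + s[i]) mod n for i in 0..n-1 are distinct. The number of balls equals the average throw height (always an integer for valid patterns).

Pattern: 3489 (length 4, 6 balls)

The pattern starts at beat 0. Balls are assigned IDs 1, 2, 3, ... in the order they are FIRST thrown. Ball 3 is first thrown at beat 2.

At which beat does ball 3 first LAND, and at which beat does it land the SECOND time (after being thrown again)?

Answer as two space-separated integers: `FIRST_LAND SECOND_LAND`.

Answer: 10 18

Derivation:
Beat 0 (L): throw ball1 h=3 -> lands@3:R; in-air after throw: [b1@3:R]
Beat 1 (R): throw ball2 h=4 -> lands@5:R; in-air after throw: [b1@3:R b2@5:R]
Beat 2 (L): throw ball3 h=8 -> lands@10:L; in-air after throw: [b1@3:R b2@5:R b3@10:L]
Beat 3 (R): throw ball1 h=9 -> lands@12:L; in-air after throw: [b2@5:R b3@10:L b1@12:L]
Beat 4 (L): throw ball4 h=3 -> lands@7:R; in-air after throw: [b2@5:R b4@7:R b3@10:L b1@12:L]
Beat 5 (R): throw ball2 h=4 -> lands@9:R; in-air after throw: [b4@7:R b2@9:R b3@10:L b1@12:L]
Beat 6 (L): throw ball5 h=8 -> lands@14:L; in-air after throw: [b4@7:R b2@9:R b3@10:L b1@12:L b5@14:L]
Beat 7 (R): throw ball4 h=9 -> lands@16:L; in-air after throw: [b2@9:R b3@10:L b1@12:L b5@14:L b4@16:L]
Beat 8 (L): throw ball6 h=3 -> lands@11:R; in-air after throw: [b2@9:R b3@10:L b6@11:R b1@12:L b5@14:L b4@16:L]
Beat 9 (R): throw ball2 h=4 -> lands@13:R; in-air after throw: [b3@10:L b6@11:R b1@12:L b2@13:R b5@14:L b4@16:L]
Beat 10 (L): throw ball3 h=8 -> lands@18:L; in-air after throw: [b6@11:R b1@12:L b2@13:R b5@14:L b4@16:L b3@18:L]
Beat 11 (R): throw ball6 h=9 -> lands@20:L; in-air after throw: [b1@12:L b2@13:R b5@14:L b4@16:L b3@18:L b6@20:L]
Ball 3: thrown@2 h=8 -> first land @10; rethrown@10 h=8 -> second land @18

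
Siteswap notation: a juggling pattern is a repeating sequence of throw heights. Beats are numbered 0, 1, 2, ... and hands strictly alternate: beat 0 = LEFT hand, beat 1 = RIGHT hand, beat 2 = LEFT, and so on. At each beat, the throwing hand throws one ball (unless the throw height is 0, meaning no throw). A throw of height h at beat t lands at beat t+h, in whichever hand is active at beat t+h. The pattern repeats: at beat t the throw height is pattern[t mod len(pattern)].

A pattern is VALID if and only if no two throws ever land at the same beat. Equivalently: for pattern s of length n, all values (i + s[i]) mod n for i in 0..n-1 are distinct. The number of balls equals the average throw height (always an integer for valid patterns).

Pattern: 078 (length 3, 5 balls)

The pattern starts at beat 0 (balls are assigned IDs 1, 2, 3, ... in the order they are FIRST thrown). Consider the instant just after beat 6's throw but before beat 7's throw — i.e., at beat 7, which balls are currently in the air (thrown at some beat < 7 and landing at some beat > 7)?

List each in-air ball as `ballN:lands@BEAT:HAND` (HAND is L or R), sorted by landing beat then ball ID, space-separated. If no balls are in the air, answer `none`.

Answer: ball1:lands@8:L ball2:lands@10:L ball3:lands@11:R ball4:lands@13:R

Derivation:
Beat 1 (R): throw ball1 h=7 -> lands@8:L; in-air after throw: [b1@8:L]
Beat 2 (L): throw ball2 h=8 -> lands@10:L; in-air after throw: [b1@8:L b2@10:L]
Beat 4 (L): throw ball3 h=7 -> lands@11:R; in-air after throw: [b1@8:L b2@10:L b3@11:R]
Beat 5 (R): throw ball4 h=8 -> lands@13:R; in-air after throw: [b1@8:L b2@10:L b3@11:R b4@13:R]
Beat 7 (R): throw ball5 h=7 -> lands@14:L; in-air after throw: [b1@8:L b2@10:L b3@11:R b4@13:R b5@14:L]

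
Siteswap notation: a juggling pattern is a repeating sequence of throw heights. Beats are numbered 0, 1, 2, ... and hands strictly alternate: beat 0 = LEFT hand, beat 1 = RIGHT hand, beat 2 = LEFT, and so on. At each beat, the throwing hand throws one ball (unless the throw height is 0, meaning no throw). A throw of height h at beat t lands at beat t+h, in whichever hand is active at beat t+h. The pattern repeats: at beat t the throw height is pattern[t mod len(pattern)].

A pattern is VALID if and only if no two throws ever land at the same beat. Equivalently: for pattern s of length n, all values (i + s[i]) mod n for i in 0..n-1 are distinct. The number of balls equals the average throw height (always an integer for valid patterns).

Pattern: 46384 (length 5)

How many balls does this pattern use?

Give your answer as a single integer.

Pattern = [4, 6, 3, 8, 4], length n = 5
  position 0: throw height = 4, running sum = 4
  position 1: throw height = 6, running sum = 10
  position 2: throw height = 3, running sum = 13
  position 3: throw height = 8, running sum = 21
  position 4: throw height = 4, running sum = 25
Total sum = 25; balls = sum / n = 25 / 5 = 5

Answer: 5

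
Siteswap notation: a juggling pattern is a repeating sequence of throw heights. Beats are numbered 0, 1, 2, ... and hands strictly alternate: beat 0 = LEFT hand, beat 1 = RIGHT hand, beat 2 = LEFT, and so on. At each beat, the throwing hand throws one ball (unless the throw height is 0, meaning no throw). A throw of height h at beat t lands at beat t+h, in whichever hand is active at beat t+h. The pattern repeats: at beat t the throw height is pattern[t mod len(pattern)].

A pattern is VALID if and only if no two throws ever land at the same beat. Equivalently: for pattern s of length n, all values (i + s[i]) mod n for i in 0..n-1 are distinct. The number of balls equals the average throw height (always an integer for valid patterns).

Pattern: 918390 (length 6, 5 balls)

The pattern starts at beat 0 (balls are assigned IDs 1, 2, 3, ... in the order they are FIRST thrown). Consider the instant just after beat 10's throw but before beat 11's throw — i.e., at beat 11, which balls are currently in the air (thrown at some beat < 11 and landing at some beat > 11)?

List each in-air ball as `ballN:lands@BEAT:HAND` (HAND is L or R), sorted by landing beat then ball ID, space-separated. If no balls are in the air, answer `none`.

Answer: ball1:lands@12:L ball4:lands@13:R ball3:lands@15:R ball5:lands@16:L ball2:lands@19:R

Derivation:
Beat 0 (L): throw ball1 h=9 -> lands@9:R; in-air after throw: [b1@9:R]
Beat 1 (R): throw ball2 h=1 -> lands@2:L; in-air after throw: [b2@2:L b1@9:R]
Beat 2 (L): throw ball2 h=8 -> lands@10:L; in-air after throw: [b1@9:R b2@10:L]
Beat 3 (R): throw ball3 h=3 -> lands@6:L; in-air after throw: [b3@6:L b1@9:R b2@10:L]
Beat 4 (L): throw ball4 h=9 -> lands@13:R; in-air after throw: [b3@6:L b1@9:R b2@10:L b4@13:R]
Beat 6 (L): throw ball3 h=9 -> lands@15:R; in-air after throw: [b1@9:R b2@10:L b4@13:R b3@15:R]
Beat 7 (R): throw ball5 h=1 -> lands@8:L; in-air after throw: [b5@8:L b1@9:R b2@10:L b4@13:R b3@15:R]
Beat 8 (L): throw ball5 h=8 -> lands@16:L; in-air after throw: [b1@9:R b2@10:L b4@13:R b3@15:R b5@16:L]
Beat 9 (R): throw ball1 h=3 -> lands@12:L; in-air after throw: [b2@10:L b1@12:L b4@13:R b3@15:R b5@16:L]
Beat 10 (L): throw ball2 h=9 -> lands@19:R; in-air after throw: [b1@12:L b4@13:R b3@15:R b5@16:L b2@19:R]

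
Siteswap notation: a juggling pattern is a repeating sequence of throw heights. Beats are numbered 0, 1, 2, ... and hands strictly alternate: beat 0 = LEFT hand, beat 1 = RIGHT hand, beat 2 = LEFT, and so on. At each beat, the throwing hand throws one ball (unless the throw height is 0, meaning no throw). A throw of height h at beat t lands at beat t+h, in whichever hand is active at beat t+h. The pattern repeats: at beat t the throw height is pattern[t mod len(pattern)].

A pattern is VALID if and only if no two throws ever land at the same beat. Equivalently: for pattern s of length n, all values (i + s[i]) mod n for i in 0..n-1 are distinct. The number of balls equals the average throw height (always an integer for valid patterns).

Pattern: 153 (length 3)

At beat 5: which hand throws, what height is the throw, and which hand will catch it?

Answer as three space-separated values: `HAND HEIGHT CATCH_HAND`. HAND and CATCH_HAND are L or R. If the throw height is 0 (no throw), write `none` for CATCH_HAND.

Answer: R 3 L

Derivation:
Beat 5: 5 mod 2 = 1, so hand = R
Throw height = pattern[5 mod 3] = pattern[2] = 3
Lands at beat 5+3=8, 8 mod 2 = 0, so catch hand = L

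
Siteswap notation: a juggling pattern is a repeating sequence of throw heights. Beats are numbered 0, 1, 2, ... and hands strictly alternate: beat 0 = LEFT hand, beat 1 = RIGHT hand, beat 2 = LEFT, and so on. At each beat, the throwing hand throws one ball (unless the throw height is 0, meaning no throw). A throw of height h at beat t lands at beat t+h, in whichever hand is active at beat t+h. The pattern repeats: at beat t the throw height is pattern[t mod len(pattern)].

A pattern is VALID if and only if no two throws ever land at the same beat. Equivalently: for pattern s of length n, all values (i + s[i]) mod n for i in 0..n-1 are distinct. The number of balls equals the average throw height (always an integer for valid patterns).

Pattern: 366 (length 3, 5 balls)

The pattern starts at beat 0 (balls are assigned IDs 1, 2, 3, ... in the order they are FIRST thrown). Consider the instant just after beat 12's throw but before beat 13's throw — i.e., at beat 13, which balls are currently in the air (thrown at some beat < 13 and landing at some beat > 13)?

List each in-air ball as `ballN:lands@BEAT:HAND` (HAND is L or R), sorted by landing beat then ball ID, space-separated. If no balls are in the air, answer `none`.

Beat 0 (L): throw ball1 h=3 -> lands@3:R; in-air after throw: [b1@3:R]
Beat 1 (R): throw ball2 h=6 -> lands@7:R; in-air after throw: [b1@3:R b2@7:R]
Beat 2 (L): throw ball3 h=6 -> lands@8:L; in-air after throw: [b1@3:R b2@7:R b3@8:L]
Beat 3 (R): throw ball1 h=3 -> lands@6:L; in-air after throw: [b1@6:L b2@7:R b3@8:L]
Beat 4 (L): throw ball4 h=6 -> lands@10:L; in-air after throw: [b1@6:L b2@7:R b3@8:L b4@10:L]
Beat 5 (R): throw ball5 h=6 -> lands@11:R; in-air after throw: [b1@6:L b2@7:R b3@8:L b4@10:L b5@11:R]
Beat 6 (L): throw ball1 h=3 -> lands@9:R; in-air after throw: [b2@7:R b3@8:L b1@9:R b4@10:L b5@11:R]
Beat 7 (R): throw ball2 h=6 -> lands@13:R; in-air after throw: [b3@8:L b1@9:R b4@10:L b5@11:R b2@13:R]
Beat 8 (L): throw ball3 h=6 -> lands@14:L; in-air after throw: [b1@9:R b4@10:L b5@11:R b2@13:R b3@14:L]
Beat 9 (R): throw ball1 h=3 -> lands@12:L; in-air after throw: [b4@10:L b5@11:R b1@12:L b2@13:R b3@14:L]
Beat 10 (L): throw ball4 h=6 -> lands@16:L; in-air after throw: [b5@11:R b1@12:L b2@13:R b3@14:L b4@16:L]
Beat 11 (R): throw ball5 h=6 -> lands@17:R; in-air after throw: [b1@12:L b2@13:R b3@14:L b4@16:L b5@17:R]
Beat 12 (L): throw ball1 h=3 -> lands@15:R; in-air after throw: [b2@13:R b3@14:L b1@15:R b4@16:L b5@17:R]
Beat 13 (R): throw ball2 h=6 -> lands@19:R; in-air after throw: [b3@14:L b1@15:R b4@16:L b5@17:R b2@19:R]

Answer: ball3:lands@14:L ball1:lands@15:R ball4:lands@16:L ball5:lands@17:R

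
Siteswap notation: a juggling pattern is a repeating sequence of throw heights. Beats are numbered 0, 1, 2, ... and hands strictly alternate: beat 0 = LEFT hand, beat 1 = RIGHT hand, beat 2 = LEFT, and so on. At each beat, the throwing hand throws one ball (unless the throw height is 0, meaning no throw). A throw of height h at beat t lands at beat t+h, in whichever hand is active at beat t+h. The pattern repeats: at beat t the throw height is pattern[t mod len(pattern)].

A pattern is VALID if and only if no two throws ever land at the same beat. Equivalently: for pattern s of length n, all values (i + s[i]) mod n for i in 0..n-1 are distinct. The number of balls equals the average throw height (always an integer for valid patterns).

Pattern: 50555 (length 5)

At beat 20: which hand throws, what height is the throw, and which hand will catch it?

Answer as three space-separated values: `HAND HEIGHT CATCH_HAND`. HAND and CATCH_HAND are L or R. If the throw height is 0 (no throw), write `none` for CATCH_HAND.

Answer: L 5 R

Derivation:
Beat 20: 20 mod 2 = 0, so hand = L
Throw height = pattern[20 mod 5] = pattern[0] = 5
Lands at beat 20+5=25, 25 mod 2 = 1, so catch hand = R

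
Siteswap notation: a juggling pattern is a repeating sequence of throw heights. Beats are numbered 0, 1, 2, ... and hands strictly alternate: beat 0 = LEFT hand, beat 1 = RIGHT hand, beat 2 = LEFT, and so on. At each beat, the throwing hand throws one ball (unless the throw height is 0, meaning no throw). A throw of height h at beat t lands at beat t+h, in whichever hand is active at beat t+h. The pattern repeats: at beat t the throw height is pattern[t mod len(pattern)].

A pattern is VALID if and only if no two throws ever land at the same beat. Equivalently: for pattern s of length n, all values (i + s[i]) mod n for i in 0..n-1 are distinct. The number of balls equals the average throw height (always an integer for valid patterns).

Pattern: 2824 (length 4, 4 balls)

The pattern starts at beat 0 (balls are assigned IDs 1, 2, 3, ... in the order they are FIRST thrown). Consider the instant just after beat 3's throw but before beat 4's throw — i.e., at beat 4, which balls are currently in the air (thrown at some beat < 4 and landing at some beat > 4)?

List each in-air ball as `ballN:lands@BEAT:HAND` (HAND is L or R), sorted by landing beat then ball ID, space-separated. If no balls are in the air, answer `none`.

Beat 0 (L): throw ball1 h=2 -> lands@2:L; in-air after throw: [b1@2:L]
Beat 1 (R): throw ball2 h=8 -> lands@9:R; in-air after throw: [b1@2:L b2@9:R]
Beat 2 (L): throw ball1 h=2 -> lands@4:L; in-air after throw: [b1@4:L b2@9:R]
Beat 3 (R): throw ball3 h=4 -> lands@7:R; in-air after throw: [b1@4:L b3@7:R b2@9:R]
Beat 4 (L): throw ball1 h=2 -> lands@6:L; in-air after throw: [b1@6:L b3@7:R b2@9:R]

Answer: ball3:lands@7:R ball2:lands@9:R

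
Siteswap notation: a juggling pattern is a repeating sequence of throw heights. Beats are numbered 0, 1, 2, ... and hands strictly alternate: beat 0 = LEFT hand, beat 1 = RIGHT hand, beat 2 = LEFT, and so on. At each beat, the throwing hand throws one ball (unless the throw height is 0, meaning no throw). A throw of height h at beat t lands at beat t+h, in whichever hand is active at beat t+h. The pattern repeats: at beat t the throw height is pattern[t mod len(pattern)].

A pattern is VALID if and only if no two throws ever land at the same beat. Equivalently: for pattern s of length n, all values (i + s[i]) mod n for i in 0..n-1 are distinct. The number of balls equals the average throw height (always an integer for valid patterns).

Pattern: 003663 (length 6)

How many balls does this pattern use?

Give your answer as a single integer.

Answer: 3

Derivation:
Pattern = [0, 0, 3, 6, 6, 3], length n = 6
  position 0: throw height = 0, running sum = 0
  position 1: throw height = 0, running sum = 0
  position 2: throw height = 3, running sum = 3
  position 3: throw height = 6, running sum = 9
  position 4: throw height = 6, running sum = 15
  position 5: throw height = 3, running sum = 18
Total sum = 18; balls = sum / n = 18 / 6 = 3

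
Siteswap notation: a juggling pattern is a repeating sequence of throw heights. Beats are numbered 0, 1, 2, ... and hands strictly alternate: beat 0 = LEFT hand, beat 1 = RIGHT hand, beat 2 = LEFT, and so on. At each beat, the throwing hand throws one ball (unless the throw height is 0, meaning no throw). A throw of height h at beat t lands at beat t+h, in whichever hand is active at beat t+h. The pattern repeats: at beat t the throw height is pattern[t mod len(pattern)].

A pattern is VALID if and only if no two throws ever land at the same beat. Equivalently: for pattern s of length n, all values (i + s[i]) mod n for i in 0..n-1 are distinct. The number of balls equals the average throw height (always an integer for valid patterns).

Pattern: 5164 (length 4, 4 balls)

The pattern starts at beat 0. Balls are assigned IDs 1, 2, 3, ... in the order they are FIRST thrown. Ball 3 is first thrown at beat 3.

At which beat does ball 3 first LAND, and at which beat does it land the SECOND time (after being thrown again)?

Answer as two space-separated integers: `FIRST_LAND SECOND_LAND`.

Answer: 7 11

Derivation:
Beat 0 (L): throw ball1 h=5 -> lands@5:R; in-air after throw: [b1@5:R]
Beat 1 (R): throw ball2 h=1 -> lands@2:L; in-air after throw: [b2@2:L b1@5:R]
Beat 2 (L): throw ball2 h=6 -> lands@8:L; in-air after throw: [b1@5:R b2@8:L]
Beat 3 (R): throw ball3 h=4 -> lands@7:R; in-air after throw: [b1@5:R b3@7:R b2@8:L]
Beat 4 (L): throw ball4 h=5 -> lands@9:R; in-air after throw: [b1@5:R b3@7:R b2@8:L b4@9:R]
Beat 5 (R): throw ball1 h=1 -> lands@6:L; in-air after throw: [b1@6:L b3@7:R b2@8:L b4@9:R]
Beat 6 (L): throw ball1 h=6 -> lands@12:L; in-air after throw: [b3@7:R b2@8:L b4@9:R b1@12:L]
Beat 7 (R): throw ball3 h=4 -> lands@11:R; in-air after throw: [b2@8:L b4@9:R b3@11:R b1@12:L]
Beat 8 (L): throw ball2 h=5 -> lands@13:R; in-air after throw: [b4@9:R b3@11:R b1@12:L b2@13:R]
Beat 9 (R): throw ball4 h=1 -> lands@10:L; in-air after throw: [b4@10:L b3@11:R b1@12:L b2@13:R]
Beat 10 (L): throw ball4 h=6 -> lands@16:L; in-air after throw: [b3@11:R b1@12:L b2@13:R b4@16:L]
Beat 11 (R): throw ball3 h=4 -> lands@15:R; in-air after throw: [b1@12:L b2@13:R b3@15:R b4@16:L]
Ball 3: thrown@3 h=4 -> first land @7; rethrown@7 h=4 -> second land @11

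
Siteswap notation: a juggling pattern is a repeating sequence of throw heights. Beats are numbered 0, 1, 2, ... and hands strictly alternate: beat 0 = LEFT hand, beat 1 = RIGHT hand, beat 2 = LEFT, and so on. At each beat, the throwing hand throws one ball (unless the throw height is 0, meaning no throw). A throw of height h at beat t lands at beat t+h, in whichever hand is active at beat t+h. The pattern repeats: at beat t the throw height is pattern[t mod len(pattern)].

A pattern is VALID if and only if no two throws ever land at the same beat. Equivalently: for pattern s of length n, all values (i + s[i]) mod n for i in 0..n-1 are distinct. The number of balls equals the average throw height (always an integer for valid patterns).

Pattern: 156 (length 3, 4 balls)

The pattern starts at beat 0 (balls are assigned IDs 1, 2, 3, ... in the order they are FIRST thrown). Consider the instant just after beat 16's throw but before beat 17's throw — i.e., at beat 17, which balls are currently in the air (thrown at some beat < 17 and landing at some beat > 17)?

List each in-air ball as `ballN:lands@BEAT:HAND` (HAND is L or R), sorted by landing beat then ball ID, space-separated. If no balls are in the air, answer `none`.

Beat 0 (L): throw ball1 h=1 -> lands@1:R; in-air after throw: [b1@1:R]
Beat 1 (R): throw ball1 h=5 -> lands@6:L; in-air after throw: [b1@6:L]
Beat 2 (L): throw ball2 h=6 -> lands@8:L; in-air after throw: [b1@6:L b2@8:L]
Beat 3 (R): throw ball3 h=1 -> lands@4:L; in-air after throw: [b3@4:L b1@6:L b2@8:L]
Beat 4 (L): throw ball3 h=5 -> lands@9:R; in-air after throw: [b1@6:L b2@8:L b3@9:R]
Beat 5 (R): throw ball4 h=6 -> lands@11:R; in-air after throw: [b1@6:L b2@8:L b3@9:R b4@11:R]
Beat 6 (L): throw ball1 h=1 -> lands@7:R; in-air after throw: [b1@7:R b2@8:L b3@9:R b4@11:R]
Beat 7 (R): throw ball1 h=5 -> lands@12:L; in-air after throw: [b2@8:L b3@9:R b4@11:R b1@12:L]
Beat 8 (L): throw ball2 h=6 -> lands@14:L; in-air after throw: [b3@9:R b4@11:R b1@12:L b2@14:L]
Beat 9 (R): throw ball3 h=1 -> lands@10:L; in-air after throw: [b3@10:L b4@11:R b1@12:L b2@14:L]
Beat 10 (L): throw ball3 h=5 -> lands@15:R; in-air after throw: [b4@11:R b1@12:L b2@14:L b3@15:R]
Beat 11 (R): throw ball4 h=6 -> lands@17:R; in-air after throw: [b1@12:L b2@14:L b3@15:R b4@17:R]
Beat 12 (L): throw ball1 h=1 -> lands@13:R; in-air after throw: [b1@13:R b2@14:L b3@15:R b4@17:R]
Beat 13 (R): throw ball1 h=5 -> lands@18:L; in-air after throw: [b2@14:L b3@15:R b4@17:R b1@18:L]
Beat 14 (L): throw ball2 h=6 -> lands@20:L; in-air after throw: [b3@15:R b4@17:R b1@18:L b2@20:L]
Beat 15 (R): throw ball3 h=1 -> lands@16:L; in-air after throw: [b3@16:L b4@17:R b1@18:L b2@20:L]
Beat 16 (L): throw ball3 h=5 -> lands@21:R; in-air after throw: [b4@17:R b1@18:L b2@20:L b3@21:R]
Beat 17 (R): throw ball4 h=6 -> lands@23:R; in-air after throw: [b1@18:L b2@20:L b3@21:R b4@23:R]

Answer: ball1:lands@18:L ball2:lands@20:L ball3:lands@21:R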